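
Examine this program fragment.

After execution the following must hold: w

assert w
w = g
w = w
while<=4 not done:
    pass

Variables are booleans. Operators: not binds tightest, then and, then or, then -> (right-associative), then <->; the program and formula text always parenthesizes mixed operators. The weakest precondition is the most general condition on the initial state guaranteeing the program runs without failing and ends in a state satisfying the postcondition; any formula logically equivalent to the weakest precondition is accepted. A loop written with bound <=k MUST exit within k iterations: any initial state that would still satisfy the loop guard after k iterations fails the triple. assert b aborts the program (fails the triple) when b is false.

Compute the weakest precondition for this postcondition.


Working backward. After the program, w must hold.
Before the loop (bound <=4), unroll the exhaustion recursion (WP_0 = exit-now case; WP_j = one more guarded iteration, up to j = 4):
  WP_0: done and w
  WP_1: ((not done) -> (done and w)) and (done -> w)
  WP_2: ((not done) -> (((not done) -> (done and w)) and (done -> w))) and (done -> w)
  WP_3: ((not done) -> (((not done) -> (((not done) -> (done and w)) and (done -> w))) and (done -> w))) and (done -> w)
  WP_4: ((not done) -> (((not done) -> (((not done) -> (((not done) -> (done and w)) and (done -> w))) and (done -> w))) and (done -> w))) and (done -> w)
So before the loop: ((not done) -> (((not done) -> (((not done) -> (((not done) -> (done and w)) and (done -> w))) and (done -> w))) and (done -> w))) and (done -> w)
Before w := w: ((not done) -> (((not done) -> (((not done) -> (((not done) -> (done and w)) and (done -> w))) and (done -> w))) and (done -> w))) and (done -> w)
Before w := g: ((not done) -> (((not done) -> (((not done) -> (((not done) -> (done and g)) and (done -> g))) and (done -> g))) and (done -> g))) and (done -> g)
Before assert w: w and ((not done) -> (((not done) -> (((not done) -> (((not done) -> (done and g)) and (done -> g))) and (done -> g))) and (done -> g))) and (done -> g)
Answer: WP = w and ((not done) -> (((not done) -> (((not done) -> (((not done) -> (done and g)) and (done -> g))) and (done -> g))) and (done -> g))) and (done -> g)


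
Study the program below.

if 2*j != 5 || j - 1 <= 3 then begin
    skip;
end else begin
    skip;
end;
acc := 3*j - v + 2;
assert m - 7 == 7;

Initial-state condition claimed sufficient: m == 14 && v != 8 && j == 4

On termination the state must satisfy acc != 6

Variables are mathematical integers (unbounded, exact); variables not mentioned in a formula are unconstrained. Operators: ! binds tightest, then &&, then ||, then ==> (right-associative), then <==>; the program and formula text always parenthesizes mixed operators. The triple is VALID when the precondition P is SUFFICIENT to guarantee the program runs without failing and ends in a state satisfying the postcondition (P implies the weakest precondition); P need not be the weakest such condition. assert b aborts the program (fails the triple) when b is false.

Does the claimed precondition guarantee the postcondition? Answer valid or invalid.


Working backward. After the program, acc != 6 must hold.
Before assert m - 7 == 7: m == 14 && acc != 6
Before acc := 3*j - v + 2: m == 14 && 3*j != v + 4
Then branch requires m == 14 && 3*j != v + 4; else branch requires m == 14 && 3*j != v + 4.
Before the if: ((2*j != 5 || j <= 4) ==> (m == 14 && 3*j != v + 4)) && ((!(2*j != 5 || j <= 4)) ==> (m == 14 && 3*j != v + 4))
The weakest precondition is ((2*j != 5 || j <= 4) ==> (m == 14 && 3*j != v + 4)) && ((!(2*j != 5 || j <= 4)) ==> (m == 14 && 3*j != v + 4)).
Check whether m == 14 && v != 8 && j == 4 implies it.
Every state satisfying the precondition satisfies the weakest precondition: the implication holds.
Answer: valid


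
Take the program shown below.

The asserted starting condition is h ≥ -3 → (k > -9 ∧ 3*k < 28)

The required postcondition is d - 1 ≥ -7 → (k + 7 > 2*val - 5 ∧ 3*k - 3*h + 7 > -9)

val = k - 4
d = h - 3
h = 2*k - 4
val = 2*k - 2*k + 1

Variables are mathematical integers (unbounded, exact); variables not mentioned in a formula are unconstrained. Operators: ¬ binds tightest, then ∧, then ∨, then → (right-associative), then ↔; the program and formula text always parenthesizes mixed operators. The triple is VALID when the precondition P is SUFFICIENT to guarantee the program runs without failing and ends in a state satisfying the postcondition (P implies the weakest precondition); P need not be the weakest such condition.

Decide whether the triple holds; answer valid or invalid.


Working backward. After the program, the postcondition d - 1 ≥ -7 → (k + 7 > 2*val - 5 ∧ 3*k - 3*h + 7 > -9) must hold; in canonical form it is d ≥ -6 → (k > 2*val - 12 ∧ 3*k > 3*h - 16).
Before val := 2*k - 2*k + 1: d ≥ -6 → (k > -10 ∧ 3*k > 3*h - 16)
Before h := 2*k - 4: d ≥ -6 → (k > -10 ∧ 3*k < 28)
Before d := h - 3: h ≥ -3 → (k > -10 ∧ 3*k < 28)
Before val := k - 4: h ≥ -3 → (k > -10 ∧ 3*k < 28)
The weakest precondition is h ≥ -3 → (k > -10 ∧ 3*k < 28).
Check whether h ≥ -3 → (k > -9 ∧ 3*k < 28) implies it.
Every state satisfying the precondition satisfies the weakest precondition: the implication holds.
Answer: valid


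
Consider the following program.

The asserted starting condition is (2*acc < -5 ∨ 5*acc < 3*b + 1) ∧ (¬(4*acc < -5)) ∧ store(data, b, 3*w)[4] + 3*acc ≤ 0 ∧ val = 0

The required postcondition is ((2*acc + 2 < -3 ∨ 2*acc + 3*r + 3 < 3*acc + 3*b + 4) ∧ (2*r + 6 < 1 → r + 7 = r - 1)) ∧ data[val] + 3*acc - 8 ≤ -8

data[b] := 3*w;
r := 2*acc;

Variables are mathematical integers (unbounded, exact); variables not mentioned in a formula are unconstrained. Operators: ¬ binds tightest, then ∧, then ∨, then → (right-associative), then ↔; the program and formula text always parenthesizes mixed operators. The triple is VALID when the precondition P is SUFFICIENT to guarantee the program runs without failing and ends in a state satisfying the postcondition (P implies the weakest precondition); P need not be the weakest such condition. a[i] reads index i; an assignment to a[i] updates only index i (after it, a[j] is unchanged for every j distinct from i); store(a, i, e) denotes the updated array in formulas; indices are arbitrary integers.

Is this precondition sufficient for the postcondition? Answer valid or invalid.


Working backward. After the program, the postcondition ((2*acc + 2 < -3 ∨ 2*acc + 3*r + 3 < 3*acc + 3*b + 4) ∧ (2*r + 6 < 1 → r + 7 = r - 1)) ∧ data[val] + 3*acc - 8 ≤ -8 must hold; in canonical form it is (2*acc < -5 ∨ 3*r < acc + 3*b + 1) ∧ (¬(2*r < -5)) ∧ data[val] + 3*acc ≤ 0.
Before r := 2*acc: (2*acc < -5 ∨ 5*acc < 3*b + 1) ∧ (¬(4*acc < -5)) ∧ data[val] + 3*acc ≤ 0
Before data[b] := 3*w: (2*acc < -5 ∨ 5*acc < 3*b + 1) ∧ (¬(4*acc < -5)) ∧ store(data, b, 3*w)[val] + 3*acc ≤ 0
The weakest precondition is (2*acc < -5 ∨ 5*acc < 3*b + 1) ∧ (¬(4*acc < -5)) ∧ store(data, b, 3*w)[val] + 3*acc ≤ 0.
Check whether (2*acc < -5 ∨ 5*acc < 3*b + 1) ∧ (¬(4*acc < -5)) ∧ store(data, b, 3*w)[4] + 3*acc ≤ 0 ∧ val = 0 implies it.
Countermodel: at the initial state acc = -1, b = 1, data = {[0] = 4, [1] = 7, [4] = -6516, elsewhere 7}, val = 0, w = 15521, the precondition holds but the weakest precondition fails.
Answer: invalid


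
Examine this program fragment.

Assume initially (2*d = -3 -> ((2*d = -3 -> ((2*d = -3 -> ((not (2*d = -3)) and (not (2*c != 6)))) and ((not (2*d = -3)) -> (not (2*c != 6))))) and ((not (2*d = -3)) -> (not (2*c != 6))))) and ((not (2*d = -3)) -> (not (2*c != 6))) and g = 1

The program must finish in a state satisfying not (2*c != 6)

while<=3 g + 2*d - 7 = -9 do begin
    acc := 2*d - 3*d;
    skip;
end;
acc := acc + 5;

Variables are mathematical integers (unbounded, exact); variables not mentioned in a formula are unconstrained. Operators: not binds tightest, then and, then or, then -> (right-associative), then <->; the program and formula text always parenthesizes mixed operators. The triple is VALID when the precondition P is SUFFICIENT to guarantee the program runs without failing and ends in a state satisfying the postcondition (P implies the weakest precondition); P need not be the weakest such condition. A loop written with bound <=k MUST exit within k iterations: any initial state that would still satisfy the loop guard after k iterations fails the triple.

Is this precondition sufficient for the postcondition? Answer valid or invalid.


Working backward. After the program, not (2*c != 6) must hold.
Before acc := acc + 5: not (2*c != 6)
Before the loop (bound <=3), unroll the exhaustion recursion (WP_0 = exit-now case; WP_j = one more guarded iteration, up to j = 3):
  WP_0: (not (2*d + g = -2)) and (not (2*c != 6))
  WP_1: (2*d + g = -2 -> ((not (2*d + g = -2)) and (not (2*c != 6)))) and ((not (2*d + g = -2)) -> (not (2*c != 6)))
  WP_2: (2*d + g = -2 -> ((2*d + g = -2 -> ((not (2*d + g = -2)) and (not (2*c != 6)))) and ((not (2*d + g = -2)) -> (not (2*c != 6))))) and ((not (2*d + g = -2)) -> (not (2*c != 6)))
  WP_3: (2*d + g = -2 -> ((2*d + g = -2 -> ((2*d + g = -2 -> ((not (2*d + g = -2)) and (not (2*c != 6)))) and ((not (2*d + g = -2)) -> (not (2*c != 6))))) and ((not (2*d + g = -2)) -> (not (2*c != 6))))) and ((not (2*d + g = -2)) -> (not (2*c != 6)))
So before the loop: (2*d + g = -2 -> ((2*d + g = -2 -> ((2*d + g = -2 -> ((not (2*d + g = -2)) and (not (2*c != 6)))) and ((not (2*d + g = -2)) -> (not (2*c != 6))))) and ((not (2*d + g = -2)) -> (not (2*c != 6))))) and ((not (2*d + g = -2)) -> (not (2*c != 6)))
The weakest precondition is (2*d + g = -2 -> ((2*d + g = -2 -> ((2*d + g = -2 -> ((not (2*d + g = -2)) and (not (2*c != 6)))) and ((not (2*d + g = -2)) -> (not (2*c != 6))))) and ((not (2*d + g = -2)) -> (not (2*c != 6))))) and ((not (2*d + g = -2)) -> (not (2*c != 6))).
Check whether (2*d = -3 -> ((2*d = -3 -> ((2*d = -3 -> ((not (2*d = -3)) and (not (2*c != 6)))) and ((not (2*d = -3)) -> (not (2*c != 6))))) and ((not (2*d = -3)) -> (not (2*c != 6))))) and ((not (2*d = -3)) -> (not (2*c != 6))) and g = 1 implies it.
Every state satisfying the precondition satisfies the weakest precondition: the implication holds.
Answer: valid


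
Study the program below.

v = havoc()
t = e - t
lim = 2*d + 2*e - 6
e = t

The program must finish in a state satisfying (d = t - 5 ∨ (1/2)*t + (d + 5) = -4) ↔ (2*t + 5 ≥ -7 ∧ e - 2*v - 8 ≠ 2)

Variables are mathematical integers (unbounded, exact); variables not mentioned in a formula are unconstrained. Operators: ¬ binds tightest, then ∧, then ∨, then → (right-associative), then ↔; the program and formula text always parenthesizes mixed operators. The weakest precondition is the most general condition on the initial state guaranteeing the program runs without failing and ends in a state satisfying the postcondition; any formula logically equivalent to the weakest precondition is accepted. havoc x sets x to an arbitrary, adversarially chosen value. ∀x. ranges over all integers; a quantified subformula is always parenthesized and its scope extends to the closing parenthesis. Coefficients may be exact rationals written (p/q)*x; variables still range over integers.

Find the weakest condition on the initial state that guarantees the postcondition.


Working backward. After the program, the postcondition (d = t - 5 ∨ (1/2)*t + (d + 5) = -4) ↔ (2*t + 5 ≥ -7 ∧ e - 2*v - 8 ≠ 2) must hold; in canonical form it is (d = t - 5 ∨ d + (1/2)*t = -9) ↔ (2*t ≥ -12 ∧ e ≠ 2*v + 10).
Before e := t: (d = t - 5 ∨ d + (1/2)*t = -9) ↔ (2*t ≥ -12 ∧ t ≠ 2*v + 10)
Before lim := 2*d + 2*e - 6: (d = t - 5 ∨ d + (1/2)*t = -9) ↔ (2*t ≥ -12 ∧ t ≠ 2*v + 10)
Before t := e - t: (d + t = e - 5 ∨ d + (1/2)*e = (1/2)*t - 9) ↔ (2*e ≥ 2*t - 12 ∧ e ≠ t + 2*v + 10)
Before havoc v: ∀v_1. ((d + t = e - 5 ∨ d + (1/2)*e = (1/2)*t - 9) ↔ (2*e ≥ 2*t - 12 ∧ e ≠ t + 2*v_1 + 10))
Answer: WP = ∀v_1. ((d + t = e - 5 ∨ d + (1/2)*e = (1/2)*t - 9) ↔ (2*e ≥ 2*t - 12 ∧ e ≠ t + 2*v_1 + 10))


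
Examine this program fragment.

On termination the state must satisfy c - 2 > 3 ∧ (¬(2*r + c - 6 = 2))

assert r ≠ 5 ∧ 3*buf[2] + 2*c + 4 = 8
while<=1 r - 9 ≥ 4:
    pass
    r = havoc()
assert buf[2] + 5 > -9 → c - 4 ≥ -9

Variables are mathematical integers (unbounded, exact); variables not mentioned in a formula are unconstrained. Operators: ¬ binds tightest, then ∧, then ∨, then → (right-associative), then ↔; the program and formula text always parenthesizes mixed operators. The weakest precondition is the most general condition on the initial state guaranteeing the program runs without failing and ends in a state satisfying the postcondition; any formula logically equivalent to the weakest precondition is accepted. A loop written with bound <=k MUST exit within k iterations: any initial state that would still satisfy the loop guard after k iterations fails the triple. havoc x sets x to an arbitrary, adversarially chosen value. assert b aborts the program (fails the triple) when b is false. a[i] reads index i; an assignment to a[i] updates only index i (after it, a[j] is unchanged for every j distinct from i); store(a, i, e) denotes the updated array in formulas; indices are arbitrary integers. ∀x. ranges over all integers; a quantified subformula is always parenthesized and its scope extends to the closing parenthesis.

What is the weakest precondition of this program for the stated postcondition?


Working backward. After the program, the postcondition c - 2 > 3 ∧ (¬(2*r + c - 6 = 2)) must hold; in canonical form it is c > 5 ∧ (¬(c + 2*r = 8)).
Before assert buf[2] + 5 > -9 → c - 4 ≥ -9: (buf[2] > -14 → c ≥ -5) ∧ c > 5 ∧ (¬(c + 2*r = 8))
Before the loop (bound <=1), unroll the exhaustion recursion (WP_0 = exit-now case; WP_j = one more guarded iteration, up to j = 1):
  WP_0: (¬(r ≥ 13)) ∧ (buf[2] > -14 → c ≥ -5) ∧ c > 5 ∧ (¬(c + 2*r = 8))
  WP_1: (r ≥ 13 → (∀r_1. ((¬(r_1 ≥ 13)) ∧ (buf[2] > -14 → c ≥ -5) ∧ c > 5 ∧ (¬(c + 2*r_1 = 8))))) ∧ ((¬(r ≥ 13)) → ((buf[2] > -14 → c ≥ -5) ∧ c > 5 ∧ (¬(c + 2*r = 8))))
So before the loop: (r ≥ 13 → (∀r_1. ((¬(r_1 ≥ 13)) ∧ (buf[2] > -14 → c ≥ -5) ∧ c > 5 ∧ (¬(c + 2*r_1 = 8))))) ∧ ((¬(r ≥ 13)) → ((buf[2] > -14 → c ≥ -5) ∧ c > 5 ∧ (¬(c + 2*r = 8))))
Before assert r ≠ 5 ∧ 3*buf[2] + 2*c + 4 = 8: r ≠ 5 ∧ 3*buf[2] + 2*c = 4 ∧ (r ≥ 13 → (∀r_1. ((¬(r_1 ≥ 13)) ∧ (buf[2] > -14 → c ≥ -5) ∧ c > 5 ∧ (¬(c + 2*r_1 = 8))))) ∧ ((¬(r ≥ 13)) → ((buf[2] > -14 → c ≥ -5) ∧ c > 5 ∧ (¬(c + 2*r = 8))))
Answer: WP = r ≠ 5 ∧ 3*buf[2] + 2*c = 4 ∧ (r ≥ 13 → (∀r_1. ((¬(r_1 ≥ 13)) ∧ (buf[2] > -14 → c ≥ -5) ∧ c > 5 ∧ (¬(c + 2*r_1 = 8))))) ∧ ((¬(r ≥ 13)) → ((buf[2] > -14 → c ≥ -5) ∧ c > 5 ∧ (¬(c + 2*r = 8))))


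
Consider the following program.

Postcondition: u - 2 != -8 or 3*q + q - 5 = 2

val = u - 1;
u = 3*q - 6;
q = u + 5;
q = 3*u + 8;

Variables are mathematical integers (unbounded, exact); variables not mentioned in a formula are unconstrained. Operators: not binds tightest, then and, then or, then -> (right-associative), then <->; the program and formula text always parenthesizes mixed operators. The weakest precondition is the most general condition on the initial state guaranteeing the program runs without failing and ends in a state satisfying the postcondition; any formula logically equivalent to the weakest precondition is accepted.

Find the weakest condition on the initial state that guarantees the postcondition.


Working backward. After the program, the postcondition u - 2 != -8 or 3*q + q - 5 = 2 must hold; in canonical form it is u != -6 or 4*q = 7.
Before q := 3*u + 8: u != -6 or 12*u = -25
Before q := u + 5: u != -6 or 12*u = -25
Before u := 3*q - 6: 3*q != 0 or 36*q = 47
Before val := u - 1: 3*q != 0 or 36*q = 47
Answer: WP = 3*q != 0 or 36*q = 47


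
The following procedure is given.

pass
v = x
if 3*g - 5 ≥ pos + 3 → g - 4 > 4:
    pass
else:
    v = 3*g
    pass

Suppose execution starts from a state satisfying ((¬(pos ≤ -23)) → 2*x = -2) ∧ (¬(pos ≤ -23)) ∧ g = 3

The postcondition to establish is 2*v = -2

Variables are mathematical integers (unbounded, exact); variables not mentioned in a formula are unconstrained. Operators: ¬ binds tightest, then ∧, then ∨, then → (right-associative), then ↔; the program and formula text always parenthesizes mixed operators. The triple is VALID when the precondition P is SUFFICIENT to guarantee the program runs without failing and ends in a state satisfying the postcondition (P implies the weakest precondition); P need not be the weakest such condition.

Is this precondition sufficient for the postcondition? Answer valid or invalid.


Working backward. After the program, 2*v = -2 must hold.
Then branch requires 2*v = -2; else branch requires 6*g = -2.
Before the if: ((3*g ≥ pos + 8 → g > 8) → 2*v = -2) ∧ ((¬(3*g ≥ pos + 8 → g > 8)) → 6*g = -2)
Before v := x: ((3*g ≥ pos + 8 → g > 8) → 2*x = -2) ∧ ((¬(3*g ≥ pos + 8 → g > 8)) → 6*g = -2)
Before skip: ((3*g ≥ pos + 8 → g > 8) → 2*x = -2) ∧ ((¬(3*g ≥ pos + 8 → g > 8)) → 6*g = -2)
The weakest precondition is ((3*g ≥ pos + 8 → g > 8) → 2*x = -2) ∧ ((¬(3*g ≥ pos + 8 → g > 8)) → 6*g = -2).
Check whether ((¬(pos ≤ -23)) → 2*x = -2) ∧ (¬(pos ≤ -23)) ∧ g = 3 implies it.
Countermodel: at the initial state g = 3, pos = -22, x = -1, the precondition holds but the weakest precondition fails.
Answer: invalid


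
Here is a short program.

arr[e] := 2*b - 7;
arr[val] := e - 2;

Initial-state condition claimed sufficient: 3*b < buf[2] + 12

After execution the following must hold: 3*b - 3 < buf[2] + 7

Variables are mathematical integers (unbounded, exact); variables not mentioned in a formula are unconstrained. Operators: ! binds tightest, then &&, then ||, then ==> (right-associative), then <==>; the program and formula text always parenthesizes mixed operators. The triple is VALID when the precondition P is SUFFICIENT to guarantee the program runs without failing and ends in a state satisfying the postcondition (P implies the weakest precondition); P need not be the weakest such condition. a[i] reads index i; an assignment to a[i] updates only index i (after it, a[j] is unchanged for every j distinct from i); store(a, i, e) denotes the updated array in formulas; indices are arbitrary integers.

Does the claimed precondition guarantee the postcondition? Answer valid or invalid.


Working backward. After the program, the postcondition 3*b - 3 < buf[2] + 7 must hold; in canonical form it is 3*b < buf[2] + 10.
Before arr[val] := e - 2: 3*b < buf[2] + 10
Before arr[e] := 2*b - 7: 3*b < buf[2] + 10
The weakest precondition is 3*b < buf[2] + 10.
Check whether 3*b < buf[2] + 12 implies it.
Countermodel: at the initial state b = 0, buf = {[2] = -10, elsewhere -10}, the precondition holds but the weakest precondition fails.
Answer: invalid


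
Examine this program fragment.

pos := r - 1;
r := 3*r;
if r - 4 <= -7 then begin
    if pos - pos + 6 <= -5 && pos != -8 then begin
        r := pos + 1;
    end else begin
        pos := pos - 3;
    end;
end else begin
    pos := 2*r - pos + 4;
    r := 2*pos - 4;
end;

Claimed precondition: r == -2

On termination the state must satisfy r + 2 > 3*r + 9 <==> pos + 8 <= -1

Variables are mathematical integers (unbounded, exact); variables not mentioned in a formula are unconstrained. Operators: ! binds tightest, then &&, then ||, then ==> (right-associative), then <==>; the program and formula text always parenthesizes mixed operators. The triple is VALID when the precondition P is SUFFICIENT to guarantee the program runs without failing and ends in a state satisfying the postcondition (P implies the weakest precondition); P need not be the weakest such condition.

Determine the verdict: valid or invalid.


Working backward. After the program, the postcondition r + 2 > 3*r + 9 <==> pos + 8 <= -1 must hold; in canonical form it is 2*r < -7 <==> pos <= -9.
Then branch requires 2*r < -7 <==> pos <= -6; else branch requires 8*r < 4*pos - 15 <==> 2*r <= pos - 13.
Before the if: (r <= -3 ==> (2*r < -7 <==> pos <= -6)) && ((!(r <= -3)) ==> (8*r < 4*pos - 15 <==> 2*r <= pos - 13))
Before r := 3*r: (3*r <= -3 ==> (6*r < -7 <==> pos <= -6)) && ((!(3*r <= -3)) ==> (24*r < 4*pos - 15 <==> 6*r <= pos - 13))
Before pos := r - 1: (3*r <= -3 ==> (6*r < -7 <==> r <= -5)) && ((!(3*r <= -3)) ==> (20*r < -19 <==> 5*r <= -14))
The weakest precondition is (3*r <= -3 ==> (6*r < -7 <==> r <= -5)) && ((!(3*r <= -3)) ==> (20*r < -19 <==> 5*r <= -14)).
Check whether r == -2 implies it.
Countermodel: at the initial state r = -2, the precondition holds but the weakest precondition fails.
Answer: invalid


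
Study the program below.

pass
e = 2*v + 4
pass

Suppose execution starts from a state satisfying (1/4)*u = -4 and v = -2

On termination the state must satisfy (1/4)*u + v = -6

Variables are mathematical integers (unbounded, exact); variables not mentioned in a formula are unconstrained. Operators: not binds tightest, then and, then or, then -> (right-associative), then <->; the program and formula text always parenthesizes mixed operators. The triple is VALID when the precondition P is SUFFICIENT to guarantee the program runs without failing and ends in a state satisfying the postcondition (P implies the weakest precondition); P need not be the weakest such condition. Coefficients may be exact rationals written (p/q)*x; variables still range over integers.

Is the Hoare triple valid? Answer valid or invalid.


Working backward. After the program, (1/4)*u + v = -6 must hold.
Before skip: (1/4)*u + v = -6
Before e := 2*v + 4: (1/4)*u + v = -6
Before skip: (1/4)*u + v = -6
The weakest precondition is (1/4)*u + v = -6.
Check whether (1/4)*u = -4 and v = -2 implies it.
Every state satisfying the precondition satisfies the weakest precondition: the implication holds.
Answer: valid


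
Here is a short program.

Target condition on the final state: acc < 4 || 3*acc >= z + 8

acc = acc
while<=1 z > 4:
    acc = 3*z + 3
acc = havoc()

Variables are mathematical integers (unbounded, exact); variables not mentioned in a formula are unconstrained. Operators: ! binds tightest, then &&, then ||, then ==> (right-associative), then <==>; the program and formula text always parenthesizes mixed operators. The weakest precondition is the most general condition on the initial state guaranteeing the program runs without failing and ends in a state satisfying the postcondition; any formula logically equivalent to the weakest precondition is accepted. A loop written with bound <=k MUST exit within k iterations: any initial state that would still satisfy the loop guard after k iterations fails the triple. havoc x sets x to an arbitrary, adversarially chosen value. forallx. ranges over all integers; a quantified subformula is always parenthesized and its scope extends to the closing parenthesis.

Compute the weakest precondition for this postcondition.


Working backward. After the program, acc < 4 || 3*acc >= z + 8 must hold.
Before havoc acc: forall acc_1. (acc_1 < 4 || 3*acc_1 >= z + 8)
Before the loop (bound <=1), unroll the exhaustion recursion (WP_0 = exit-now case; WP_j = one more guarded iteration, up to j = 1):
  WP_0: (!(z > 4)) && (forall acc_1. (acc_1 < 4 || 3*acc_1 >= z + 8))
  WP_1: (z > 4 ==> ((!(z > 4)) && (forall acc_1. (acc_1 < 4 || 3*acc_1 >= z + 8)))) && ((!(z > 4)) ==> (forall acc_1. (acc_1 < 4 || 3*acc_1 >= z + 8)))
So before the loop: (z > 4 ==> ((!(z > 4)) && (forall acc_1. (acc_1 < 4 || 3*acc_1 >= z + 8)))) && ((!(z > 4)) ==> (forall acc_1. (acc_1 < 4 || 3*acc_1 >= z + 8)))
Before acc := acc: (z > 4 ==> ((!(z > 4)) && (forall acc_1. (acc_1 < 4 || 3*acc_1 >= z + 8)))) && ((!(z > 4)) ==> (forall acc_1. (acc_1 < 4 || 3*acc_1 >= z + 8)))
Answer: WP = (z > 4 ==> ((!(z > 4)) && (forall acc_1. (acc_1 < 4 || 3*acc_1 >= z + 8)))) && ((!(z > 4)) ==> (forall acc_1. (acc_1 < 4 || 3*acc_1 >= z + 8)))


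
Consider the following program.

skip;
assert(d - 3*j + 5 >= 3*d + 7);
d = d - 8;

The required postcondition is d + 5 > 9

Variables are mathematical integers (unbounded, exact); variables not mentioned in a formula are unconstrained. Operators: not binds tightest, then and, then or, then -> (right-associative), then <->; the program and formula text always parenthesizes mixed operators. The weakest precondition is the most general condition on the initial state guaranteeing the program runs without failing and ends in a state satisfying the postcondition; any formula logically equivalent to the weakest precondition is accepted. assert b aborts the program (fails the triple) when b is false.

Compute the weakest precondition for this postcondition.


Working backward. After the program, the postcondition d + 5 > 9 must hold; in canonical form it is d > 4.
Before d := d - 8: d > 12
Before assert d - 3*j + 5 >= 3*d + 7: 2*d + 3*j <= -2 and d > 12
Before skip: 2*d + 3*j <= -2 and d > 12
Answer: WP = 2*d + 3*j <= -2 and d > 12


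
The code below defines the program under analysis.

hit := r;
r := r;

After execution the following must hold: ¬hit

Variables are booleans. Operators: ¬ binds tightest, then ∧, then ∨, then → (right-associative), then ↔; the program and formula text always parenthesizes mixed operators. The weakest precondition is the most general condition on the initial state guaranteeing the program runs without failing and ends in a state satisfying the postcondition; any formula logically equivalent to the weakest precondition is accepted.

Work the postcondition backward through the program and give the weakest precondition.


Working backward. After the program, ¬hit must hold.
Before r := r: ¬hit
Before hit := r: ¬r
Answer: WP = ¬r


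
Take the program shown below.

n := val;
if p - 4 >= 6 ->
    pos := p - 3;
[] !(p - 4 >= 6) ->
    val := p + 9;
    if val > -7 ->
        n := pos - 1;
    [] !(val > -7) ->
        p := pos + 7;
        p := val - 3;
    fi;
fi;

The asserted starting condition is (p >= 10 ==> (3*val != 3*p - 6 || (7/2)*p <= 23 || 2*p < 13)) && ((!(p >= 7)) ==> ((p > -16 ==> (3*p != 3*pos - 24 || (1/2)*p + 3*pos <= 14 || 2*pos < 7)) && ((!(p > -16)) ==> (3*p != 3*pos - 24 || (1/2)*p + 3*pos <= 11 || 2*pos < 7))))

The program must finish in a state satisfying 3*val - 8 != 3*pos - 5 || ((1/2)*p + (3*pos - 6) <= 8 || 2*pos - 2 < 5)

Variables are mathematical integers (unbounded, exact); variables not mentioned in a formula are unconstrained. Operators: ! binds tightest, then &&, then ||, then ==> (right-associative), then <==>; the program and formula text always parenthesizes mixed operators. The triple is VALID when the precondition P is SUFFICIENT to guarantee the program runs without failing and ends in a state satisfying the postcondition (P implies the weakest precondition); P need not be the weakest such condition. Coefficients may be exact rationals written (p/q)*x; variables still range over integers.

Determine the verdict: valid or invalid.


Working backward. After the program, the postcondition 3*val - 8 != 3*pos - 5 || ((1/2)*p + (3*pos - 6) <= 8 || 2*pos - 2 < 5) must hold; in canonical form it is 3*val != 3*pos + 3 || (1/2)*p + 3*pos <= 14 || 2*pos < 7.
Then branch requires 3*val != 3*p - 6 || (7/2)*p <= 23 || 2*p < 13; else branch requires (p > -16 ==> (3*p != 3*pos - 24 || (1/2)*p + 3*pos <= 14 || 2*pos < 7)) && ((!(p > -16)) ==> (3*p != 3*pos - 24 || (1/2)*p + 3*pos <= 11 || 2*pos < 7)).
Before the if: (p >= 10 ==> (3*val != 3*p - 6 || (7/2)*p <= 23 || 2*p < 13)) && ((!(p >= 10)) ==> ((p > -16 ==> (3*p != 3*pos - 24 || (1/2)*p + 3*pos <= 14 || 2*pos < 7)) && ((!(p > -16)) ==> (3*p != 3*pos - 24 || (1/2)*p + 3*pos <= 11 || 2*pos < 7))))
Before n := val: (p >= 10 ==> (3*val != 3*p - 6 || (7/2)*p <= 23 || 2*p < 13)) && ((!(p >= 10)) ==> ((p > -16 ==> (3*p != 3*pos - 24 || (1/2)*p + 3*pos <= 14 || 2*pos < 7)) && ((!(p > -16)) ==> (3*p != 3*pos - 24 || (1/2)*p + 3*pos <= 11 || 2*pos < 7))))
The weakest precondition is (p >= 10 ==> (3*val != 3*p - 6 || (7/2)*p <= 23 || 2*p < 13)) && ((!(p >= 10)) ==> ((p > -16 ==> (3*p != 3*pos - 24 || (1/2)*p + 3*pos <= 14 || 2*pos < 7)) && ((!(p > -16)) ==> (3*p != 3*pos - 24 || (1/2)*p + 3*pos <= 11 || 2*pos < 7)))).
Check whether (p >= 10 ==> (3*val != 3*p - 6 || (7/2)*p <= 23 || 2*p < 13)) && ((!(p >= 7)) ==> ((p > -16 ==> (3*p != 3*pos - 24 || (1/2)*p + 3*pos <= 14 || 2*pos < 7)) && ((!(p > -16)) ==> (3*p != 3*pos - 24 || (1/2)*p + 3*pos <= 11 || 2*pos < 7)))) implies it.
Countermodel: at the initial state p = 7, pos = 15, val = 0, the precondition holds but the weakest precondition fails.
Answer: invalid


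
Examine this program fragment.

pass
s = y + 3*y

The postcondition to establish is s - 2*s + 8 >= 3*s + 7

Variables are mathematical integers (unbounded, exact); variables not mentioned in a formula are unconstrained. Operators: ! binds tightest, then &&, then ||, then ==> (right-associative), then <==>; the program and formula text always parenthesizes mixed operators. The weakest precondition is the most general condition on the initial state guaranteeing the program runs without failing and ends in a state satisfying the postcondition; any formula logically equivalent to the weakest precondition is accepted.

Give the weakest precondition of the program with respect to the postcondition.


Working backward. After the program, the postcondition s - 2*s + 8 >= 3*s + 7 must hold; in canonical form it is 4*s <= 1.
Before s := y + 3*y: 16*y <= 1
Before skip: 16*y <= 1
Answer: WP = 16*y <= 1


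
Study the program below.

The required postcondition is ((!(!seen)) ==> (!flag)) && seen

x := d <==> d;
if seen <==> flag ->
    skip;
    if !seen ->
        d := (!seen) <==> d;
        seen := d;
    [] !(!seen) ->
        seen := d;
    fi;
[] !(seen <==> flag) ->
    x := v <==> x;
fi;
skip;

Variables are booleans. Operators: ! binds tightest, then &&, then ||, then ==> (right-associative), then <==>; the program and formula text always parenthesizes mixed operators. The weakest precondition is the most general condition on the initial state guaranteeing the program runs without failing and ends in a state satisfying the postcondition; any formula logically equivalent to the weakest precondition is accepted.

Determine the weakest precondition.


Working backward. After the program, the postcondition ((!(!seen)) ==> (!flag)) && seen must hold; in canonical form it is (seen ==> (!flag)) && seen.
Before skip: (seen ==> (!flag)) && seen
Then branch requires ((!seen) ==> ((((!seen) <==> d) ==> (!flag)) && ((!seen) <==> d))) && (seen ==> ((d ==> (!flag)) && d)); else branch requires (seen ==> (!flag)) && seen.
Before the if: ((seen <==> flag) ==> (((!seen) ==> ((((!seen) <==> d) ==> (!flag)) && ((!seen) <==> d))) && (seen ==> ((d ==> (!flag)) && d)))) && ((!(seen <==> flag)) ==> ((seen ==> (!flag)) && seen))
Before x := d <==> d: ((seen <==> flag) ==> (((!seen) ==> ((((!seen) <==> d) ==> (!flag)) && ((!seen) <==> d))) && (seen ==> ((d ==> (!flag)) && d)))) && ((!(seen <==> flag)) ==> ((seen ==> (!flag)) && seen))
Answer: WP = ((seen <==> flag) ==> (((!seen) ==> ((((!seen) <==> d) ==> (!flag)) && ((!seen) <==> d))) && (seen ==> ((d ==> (!flag)) && d)))) && ((!(seen <==> flag)) ==> ((seen ==> (!flag)) && seen))


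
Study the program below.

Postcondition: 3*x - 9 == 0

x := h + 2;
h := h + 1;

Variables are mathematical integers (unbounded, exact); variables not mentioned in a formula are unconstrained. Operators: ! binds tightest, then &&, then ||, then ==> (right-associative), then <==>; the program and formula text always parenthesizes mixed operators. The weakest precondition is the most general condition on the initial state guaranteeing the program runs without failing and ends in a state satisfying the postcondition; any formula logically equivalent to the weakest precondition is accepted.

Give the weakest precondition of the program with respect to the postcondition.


Working backward. After the program, the postcondition 3*x - 9 == 0 must hold; in canonical form it is 3*x == 9.
Before h := h + 1: 3*x == 9
Before x := h + 2: 3*h == 3
Answer: WP = 3*h == 3


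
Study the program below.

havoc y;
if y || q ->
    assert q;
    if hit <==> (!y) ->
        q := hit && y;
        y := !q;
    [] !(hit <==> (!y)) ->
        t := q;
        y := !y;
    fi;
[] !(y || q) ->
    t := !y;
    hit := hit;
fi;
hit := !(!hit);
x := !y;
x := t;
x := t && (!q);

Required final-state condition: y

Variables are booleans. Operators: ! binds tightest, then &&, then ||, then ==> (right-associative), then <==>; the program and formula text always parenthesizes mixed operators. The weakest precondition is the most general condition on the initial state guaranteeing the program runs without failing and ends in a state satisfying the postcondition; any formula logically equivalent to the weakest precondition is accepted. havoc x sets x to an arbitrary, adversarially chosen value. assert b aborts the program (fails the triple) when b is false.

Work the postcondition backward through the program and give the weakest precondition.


Working backward. After the program, y must hold.
Before x := t && (!q): y
Before x := t: y
Before x := !y: y
Before hit := !(!hit): y
Then branch requires q && ((hit <==> (!y)) ==> (!(hit && y))) && ((!(hit <==> (!y))) ==> (!y)); else branch requires y.
Before the if: ((y || q) ==> (q && ((hit <==> (!y)) ==> (!(hit && y))) && ((!(hit <==> (!y))) ==> (!y)))) && ((!(y || q)) ==> y)
Before havoc y: q && (!hit)
Answer: WP = q && (!hit)


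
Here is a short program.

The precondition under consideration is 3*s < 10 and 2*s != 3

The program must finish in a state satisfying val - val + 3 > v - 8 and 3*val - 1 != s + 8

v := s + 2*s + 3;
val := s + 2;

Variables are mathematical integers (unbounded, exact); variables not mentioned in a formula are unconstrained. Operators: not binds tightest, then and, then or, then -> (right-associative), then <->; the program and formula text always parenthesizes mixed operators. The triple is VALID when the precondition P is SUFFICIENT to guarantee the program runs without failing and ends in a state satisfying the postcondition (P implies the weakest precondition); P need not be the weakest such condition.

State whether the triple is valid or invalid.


Working backward. After the program, the postcondition val - val + 3 > v - 8 and 3*val - 1 != s + 8 must hold; in canonical form it is v < 11 and 3*val != s + 9.
Before val := s + 2: v < 11 and 2*s != 3
Before v := s + 2*s + 3: 3*s < 8 and 2*s != 3
The weakest precondition is 3*s < 8 and 2*s != 3.
Check whether 3*s < 10 and 2*s != 3 implies it.
Countermodel: at the initial state s = 3, the precondition holds but the weakest precondition fails.
Answer: invalid


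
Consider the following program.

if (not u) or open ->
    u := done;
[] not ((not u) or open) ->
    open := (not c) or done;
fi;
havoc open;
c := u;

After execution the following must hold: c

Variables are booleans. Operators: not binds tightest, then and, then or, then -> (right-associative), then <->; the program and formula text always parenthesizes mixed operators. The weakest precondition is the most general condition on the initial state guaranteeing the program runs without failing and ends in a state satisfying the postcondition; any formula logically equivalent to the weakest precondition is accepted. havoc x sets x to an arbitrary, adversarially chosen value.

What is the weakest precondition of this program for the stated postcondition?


Working backward. After the program, c must hold.
Before c := u: u
Before havoc open: u
Then branch requires done; else branch requires u.
Before the if: (((not u) or open) -> done) and ((not ((not u) or open)) -> u)
Answer: WP = (((not u) or open) -> done) and ((not ((not u) or open)) -> u)


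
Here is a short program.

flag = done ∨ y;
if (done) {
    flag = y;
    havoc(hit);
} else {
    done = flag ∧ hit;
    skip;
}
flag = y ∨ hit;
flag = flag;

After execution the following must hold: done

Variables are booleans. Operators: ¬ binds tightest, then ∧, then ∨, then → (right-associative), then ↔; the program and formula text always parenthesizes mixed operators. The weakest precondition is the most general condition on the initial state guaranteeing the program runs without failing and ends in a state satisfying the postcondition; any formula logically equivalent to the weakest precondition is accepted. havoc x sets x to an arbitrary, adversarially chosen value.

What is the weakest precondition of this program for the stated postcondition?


Working backward. After the program, done must hold.
Before flag := flag: done
Before flag := y ∨ hit: done
Then branch requires done; else branch requires flag ∧ hit.
Before the if: (¬done) → (flag ∧ hit)
Before flag := done ∨ y: (¬done) → ((done ∨ y) ∧ hit)
Answer: WP = (¬done) → ((done ∨ y) ∧ hit)


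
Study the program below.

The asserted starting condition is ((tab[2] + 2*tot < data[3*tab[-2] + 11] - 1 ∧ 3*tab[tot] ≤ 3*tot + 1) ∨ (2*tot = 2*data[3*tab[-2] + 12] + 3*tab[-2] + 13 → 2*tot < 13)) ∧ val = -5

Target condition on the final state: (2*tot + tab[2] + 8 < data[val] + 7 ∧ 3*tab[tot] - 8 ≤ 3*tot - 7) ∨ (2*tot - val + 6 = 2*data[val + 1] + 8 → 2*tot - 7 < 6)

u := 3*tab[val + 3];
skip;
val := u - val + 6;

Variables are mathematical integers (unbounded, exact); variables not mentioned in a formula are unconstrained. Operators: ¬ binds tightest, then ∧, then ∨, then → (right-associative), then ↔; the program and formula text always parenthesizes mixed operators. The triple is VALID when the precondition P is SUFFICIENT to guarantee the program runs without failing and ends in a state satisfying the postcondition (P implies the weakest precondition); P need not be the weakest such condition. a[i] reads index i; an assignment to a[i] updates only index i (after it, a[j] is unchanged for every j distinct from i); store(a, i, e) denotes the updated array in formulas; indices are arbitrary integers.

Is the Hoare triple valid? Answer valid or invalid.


Working backward. After the program, the postcondition (2*tot + tab[2] + 8 < data[val] + 7 ∧ 3*tab[tot] - 8 ≤ 3*tot - 7) ∨ (2*tot - val + 6 = 2*data[val + 1] + 8 → 2*tot - 7 < 6) must hold; in canonical form it is (tab[2] + 2*tot < data[val] - 1 ∧ 3*tab[tot] ≤ 3*tot + 1) ∨ (2*tot = 2*data[val + 1] + val + 2 → 2*tot < 13).
Before val := u - val + 6: (tab[2] + 2*tot < data[u - val + 6] - 1 ∧ 3*tab[tot] ≤ 3*tot + 1) ∨ (2*tot + val = 2*data[u - val + 7] + u + 8 → 2*tot < 13)
Before skip: (tab[2] + 2*tot < data[u - val + 6] - 1 ∧ 3*tab[tot] ≤ 3*tot + 1) ∨ (2*tot + val = 2*data[u - val + 7] + u + 8 → 2*tot < 13)
Before u := 3*tab[val + 3]: (tab[2] + 2*tot < data[3*tab[val + 3] - val + 6] - 1 ∧ 3*tab[tot] ≤ 3*tot + 1) ∨ (2*tot + val = 2*data[3*tab[val + 3] - val + 7] + 3*tab[val + 3] + 8 → 2*tot < 13)
The weakest precondition is (tab[2] + 2*tot < data[3*tab[val + 3] - val + 6] - 1 ∧ 3*tab[tot] ≤ 3*tot + 1) ∨ (2*tot + val = 2*data[3*tab[val + 3] - val + 7] + 3*tab[val + 3] + 8 → 2*tot < 13).
Check whether ((tab[2] + 2*tot < data[3*tab[-2] + 11] - 1 ∧ 3*tab[tot] ≤ 3*tot + 1) ∨ (2*tot = 2*data[3*tab[-2] + 12] + 3*tab[-2] + 13 → 2*tot < 13)) ∧ val = -5 implies it.
Every state satisfying the precondition satisfies the weakest precondition: the implication holds.
Answer: valid


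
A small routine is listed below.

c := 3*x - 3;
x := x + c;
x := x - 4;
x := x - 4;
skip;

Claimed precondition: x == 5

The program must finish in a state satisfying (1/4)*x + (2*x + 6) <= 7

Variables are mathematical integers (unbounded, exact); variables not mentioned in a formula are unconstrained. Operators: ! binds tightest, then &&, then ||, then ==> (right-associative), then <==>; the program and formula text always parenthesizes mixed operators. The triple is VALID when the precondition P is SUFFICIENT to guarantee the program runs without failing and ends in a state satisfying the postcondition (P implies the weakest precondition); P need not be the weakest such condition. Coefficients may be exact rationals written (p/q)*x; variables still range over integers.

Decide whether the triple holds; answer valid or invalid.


Working backward. After the program, the postcondition (1/4)*x + (2*x + 6) <= 7 must hold; in canonical form it is (9/4)*x <= 1.
Before skip: (9/4)*x <= 1
Before x := x - 4: (9/4)*x <= 10
Before x := x - 4: (9/4)*x <= 19
Before x := x + c: (9/4)*c + (9/4)*x <= 19
Before c := 3*x - 3: 9*x <= 103/4
The weakest precondition is 9*x <= 103/4.
Check whether x == 5 implies it.
Countermodel: at the initial state x = 5, the precondition holds but the weakest precondition fails.
Answer: invalid
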